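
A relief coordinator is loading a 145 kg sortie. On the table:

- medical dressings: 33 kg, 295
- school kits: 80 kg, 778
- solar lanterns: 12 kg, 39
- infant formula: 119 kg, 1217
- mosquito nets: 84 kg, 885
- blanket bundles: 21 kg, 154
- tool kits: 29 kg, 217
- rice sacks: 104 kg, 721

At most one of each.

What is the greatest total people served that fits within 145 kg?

A density-first pass picks medical dressings + mosquito nets + blanket bundles — 1334 at 138 kg.
The 117 kg tied up in medical dressings and mosquito nets is better spent on infant formula — total rises to 1371 (140 kg).
That's the maximum — no swap from here does better than 1371.

1371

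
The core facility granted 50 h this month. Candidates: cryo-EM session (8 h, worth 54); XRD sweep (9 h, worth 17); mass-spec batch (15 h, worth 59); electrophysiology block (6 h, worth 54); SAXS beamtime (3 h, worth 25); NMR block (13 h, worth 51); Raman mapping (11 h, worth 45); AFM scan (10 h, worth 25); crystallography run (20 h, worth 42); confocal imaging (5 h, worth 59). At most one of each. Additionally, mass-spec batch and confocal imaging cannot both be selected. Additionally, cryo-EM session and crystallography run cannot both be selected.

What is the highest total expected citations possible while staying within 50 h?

288

Cryo-EM session + electrophysiology block + SAXS beamtime + NMR block + Raman mapping + confocal imaging uses 46 of the 50 h and totals 288.
An exhaustive check of the 1024 subsets confirms 288.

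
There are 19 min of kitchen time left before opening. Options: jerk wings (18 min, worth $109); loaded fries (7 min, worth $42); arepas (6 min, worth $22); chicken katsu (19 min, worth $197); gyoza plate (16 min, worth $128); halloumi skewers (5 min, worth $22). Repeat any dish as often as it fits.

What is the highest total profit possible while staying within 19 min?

197

Taking chicken katsu: 19 min used, 197 in profit.
Every other selection either busts 19 min or fails to beat 197.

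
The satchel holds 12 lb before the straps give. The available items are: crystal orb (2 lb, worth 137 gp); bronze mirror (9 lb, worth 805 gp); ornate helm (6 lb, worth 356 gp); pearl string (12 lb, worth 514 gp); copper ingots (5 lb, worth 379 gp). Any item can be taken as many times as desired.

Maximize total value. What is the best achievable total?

Taking crystal orb + bronze mirror: 11 lb used, 942 in value.
Nothing else within 12 lb beats 942.

942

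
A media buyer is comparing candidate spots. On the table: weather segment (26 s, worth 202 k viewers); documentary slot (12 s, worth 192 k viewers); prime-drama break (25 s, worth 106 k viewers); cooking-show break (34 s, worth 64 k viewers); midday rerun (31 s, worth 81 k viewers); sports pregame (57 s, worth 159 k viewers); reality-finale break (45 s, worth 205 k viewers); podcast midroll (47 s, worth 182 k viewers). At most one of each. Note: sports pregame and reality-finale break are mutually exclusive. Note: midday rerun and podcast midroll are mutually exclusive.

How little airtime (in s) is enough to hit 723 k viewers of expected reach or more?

Minimise s subject to total expected reach ≥ 723.
weather segment + documentary slot + reality-finale break + podcast midroll: 781 expected reach at 130 s.
No combination under 130 s hits 723.

130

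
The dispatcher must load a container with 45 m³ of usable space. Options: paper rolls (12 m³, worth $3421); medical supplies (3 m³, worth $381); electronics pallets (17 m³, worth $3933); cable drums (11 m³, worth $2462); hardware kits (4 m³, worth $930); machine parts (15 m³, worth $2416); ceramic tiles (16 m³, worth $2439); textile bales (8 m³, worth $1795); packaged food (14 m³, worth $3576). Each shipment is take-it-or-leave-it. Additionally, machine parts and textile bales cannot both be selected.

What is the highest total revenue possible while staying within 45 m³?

The ratio heuristic lands on paper rolls + medical supplies + hardware kits + textile bales + packaged food (10103) but leaves 4 m³ idle.
Dropping medical supplies and hardware kits frees 7 m³; slotting in cable drums (11 m³) lifts the total to 11254 at 45 m³.
The closest alternative, paper rolls + electronics pallets + packaged food, reaches only 10930.

11254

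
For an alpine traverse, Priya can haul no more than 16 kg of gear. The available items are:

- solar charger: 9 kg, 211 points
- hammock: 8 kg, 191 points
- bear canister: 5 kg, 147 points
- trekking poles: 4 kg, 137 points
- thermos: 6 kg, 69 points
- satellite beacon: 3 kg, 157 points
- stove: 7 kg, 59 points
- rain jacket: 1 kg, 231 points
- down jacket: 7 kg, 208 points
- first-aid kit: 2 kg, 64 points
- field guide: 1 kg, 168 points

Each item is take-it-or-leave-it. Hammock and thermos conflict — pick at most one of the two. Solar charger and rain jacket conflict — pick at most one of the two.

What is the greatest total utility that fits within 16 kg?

Best packing: bear canister + trekking poles + satellite beacon + rain jacket + first-aid kit + field guide — 16 kg, 904 total.
Nothing else feasible within 16 kg beats 904.

904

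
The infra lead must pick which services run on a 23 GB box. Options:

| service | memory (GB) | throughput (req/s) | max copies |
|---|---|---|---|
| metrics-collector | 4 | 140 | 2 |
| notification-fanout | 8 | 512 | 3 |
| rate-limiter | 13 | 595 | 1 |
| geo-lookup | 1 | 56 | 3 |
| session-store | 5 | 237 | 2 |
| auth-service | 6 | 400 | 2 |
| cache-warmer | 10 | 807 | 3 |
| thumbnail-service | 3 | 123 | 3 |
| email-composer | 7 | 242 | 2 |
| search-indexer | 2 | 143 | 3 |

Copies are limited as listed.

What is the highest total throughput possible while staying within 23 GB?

Ranking by ratio (throughput/GB): cache-warmer 80.70, search-indexer 71.50, auth-service 66.67, notification-fanout 64.00.
Best packing: geo-lookup + 2×cache-warmer + search-indexer — 23 GB, 1813 total.
Every other selection either busts 23 GB or exceeds an availability limit or fails to beat 1813.

1813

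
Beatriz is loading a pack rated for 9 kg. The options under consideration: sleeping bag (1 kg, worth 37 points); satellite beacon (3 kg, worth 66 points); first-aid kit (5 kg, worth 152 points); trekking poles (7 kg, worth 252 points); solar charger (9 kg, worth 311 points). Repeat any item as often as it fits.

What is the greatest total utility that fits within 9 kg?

333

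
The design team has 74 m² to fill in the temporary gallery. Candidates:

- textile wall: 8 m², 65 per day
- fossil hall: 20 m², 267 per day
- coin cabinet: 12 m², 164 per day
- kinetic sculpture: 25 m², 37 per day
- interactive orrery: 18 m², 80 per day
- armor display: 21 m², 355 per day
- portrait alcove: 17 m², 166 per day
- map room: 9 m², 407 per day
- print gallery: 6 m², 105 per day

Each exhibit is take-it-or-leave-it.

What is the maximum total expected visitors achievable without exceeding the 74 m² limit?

Filling by ratio: fossil hall + coin cabinet + armor display + map room + print gallery for 1298, with 6 m² left unused.
Dropping coin cabinet frees 12 m²; slotting in portrait alcove (17 m²) lifts the total to 1300 at 73 m².

1300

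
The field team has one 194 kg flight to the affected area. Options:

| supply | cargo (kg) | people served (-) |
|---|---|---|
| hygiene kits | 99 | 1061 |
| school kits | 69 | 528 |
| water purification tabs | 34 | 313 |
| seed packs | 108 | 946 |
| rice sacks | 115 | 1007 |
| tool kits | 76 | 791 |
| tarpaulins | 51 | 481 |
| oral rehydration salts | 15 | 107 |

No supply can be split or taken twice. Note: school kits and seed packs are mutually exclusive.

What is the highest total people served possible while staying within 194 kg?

1959

Density check — hygiene kits 10.72, tool kits 10.41, tarpaulins 9.43 are the best per kg.
The ratio ordering already packs tightly: hygiene kits + tool kits + oral rehydration salts, 190 kg, 1959.
Next best is hygiene kits + water purification tabs + tarpaulins at 1855 (184 kg) — short by 104.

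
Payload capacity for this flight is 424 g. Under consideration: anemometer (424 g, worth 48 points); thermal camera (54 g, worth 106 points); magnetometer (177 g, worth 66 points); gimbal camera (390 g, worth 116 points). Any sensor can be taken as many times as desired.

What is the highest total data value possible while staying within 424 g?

742

The ratio ordering already packs tightly: 7×thermal camera, 378 g, 742.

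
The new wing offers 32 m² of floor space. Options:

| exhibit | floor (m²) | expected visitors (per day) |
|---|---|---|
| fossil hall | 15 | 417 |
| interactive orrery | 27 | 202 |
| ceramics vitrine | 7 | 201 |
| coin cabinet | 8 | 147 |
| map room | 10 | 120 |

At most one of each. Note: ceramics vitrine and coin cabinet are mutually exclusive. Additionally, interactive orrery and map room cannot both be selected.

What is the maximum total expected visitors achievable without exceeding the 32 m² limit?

Density check — ceramics vitrine 28.71, fossil hall 27.80, coin cabinet 18.38 are the best per m².
Fossil hall + ceramics vitrine + map room uses 32 of the 32 m² and totals 738.
No other feasible combination exceeds 738.

738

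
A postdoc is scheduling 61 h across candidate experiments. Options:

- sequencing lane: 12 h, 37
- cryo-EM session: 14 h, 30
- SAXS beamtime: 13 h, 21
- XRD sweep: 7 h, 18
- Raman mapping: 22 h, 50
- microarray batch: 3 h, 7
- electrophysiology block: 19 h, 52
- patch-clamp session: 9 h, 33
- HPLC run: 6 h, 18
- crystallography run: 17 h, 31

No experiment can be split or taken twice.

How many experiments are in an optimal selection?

Optimal total is 170.
sequencing lane + cryo-EM session + XRD sweep + electrophysiology block + patch-clamp session hits 170 at 61 h.
Any selection reaching 170 contains exactly 5 experiments.

5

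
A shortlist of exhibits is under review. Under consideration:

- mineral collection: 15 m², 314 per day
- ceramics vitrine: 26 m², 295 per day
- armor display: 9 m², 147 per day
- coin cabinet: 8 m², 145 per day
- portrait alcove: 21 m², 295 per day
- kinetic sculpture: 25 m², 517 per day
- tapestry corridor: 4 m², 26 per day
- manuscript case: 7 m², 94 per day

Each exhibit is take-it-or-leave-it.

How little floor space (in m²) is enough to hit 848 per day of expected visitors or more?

Look for the lowest-floor combination reaching 848.
mineral collection + kinetic sculpture + tapestry corridor reaches 857 using 44 m².
Any bundle with less than 44 m² falls short of 848.

44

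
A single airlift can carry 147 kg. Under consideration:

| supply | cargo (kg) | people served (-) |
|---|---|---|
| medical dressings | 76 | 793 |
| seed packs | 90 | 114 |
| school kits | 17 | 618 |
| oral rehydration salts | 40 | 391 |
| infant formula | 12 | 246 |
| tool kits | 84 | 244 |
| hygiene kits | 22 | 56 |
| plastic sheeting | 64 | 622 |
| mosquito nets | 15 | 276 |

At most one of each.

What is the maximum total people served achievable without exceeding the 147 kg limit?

A density-first pass picks medical dressings + school kits + infant formula + hygiene kits + mosquito nets — 1989 at 142 kg.
Dropping hygiene kits and mosquito nets frees 37 kg; slotting in oral rehydration salts (40 kg) lifts the total to 2048 at 145 kg.
Every other selection either busts 147 kg or fails to beat 2048.

2048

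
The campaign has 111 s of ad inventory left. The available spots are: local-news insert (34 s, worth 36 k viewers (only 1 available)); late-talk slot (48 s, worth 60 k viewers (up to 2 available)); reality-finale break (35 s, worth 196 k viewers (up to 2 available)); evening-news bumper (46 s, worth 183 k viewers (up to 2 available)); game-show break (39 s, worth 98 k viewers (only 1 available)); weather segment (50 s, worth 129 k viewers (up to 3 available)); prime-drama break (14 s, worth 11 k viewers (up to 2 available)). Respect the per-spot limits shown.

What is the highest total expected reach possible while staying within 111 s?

Density check — reality-finale break 5.60, evening-news bumper 3.98, weather segment 2.58 are the best per s.
Taking 2×reality-finale break + game-show break: 109 s used, 490 in expected reach.
That's the maximum — no swap from here does better than 490.

490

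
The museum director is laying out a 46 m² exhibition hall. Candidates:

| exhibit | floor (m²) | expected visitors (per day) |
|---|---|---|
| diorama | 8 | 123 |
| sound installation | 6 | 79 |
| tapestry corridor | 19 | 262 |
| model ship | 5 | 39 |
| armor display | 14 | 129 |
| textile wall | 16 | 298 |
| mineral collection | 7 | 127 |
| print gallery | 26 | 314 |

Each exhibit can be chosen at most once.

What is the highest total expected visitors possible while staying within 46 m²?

687

Greedy by ratio would take diorama + sound installation + model ship + textile wall + mineral collection: 42 m² used, total 666.
The 19 m² tied up in diorama and sound installation and model ship is better spent on tapestry corridor — total rises to 687 (42 m²).
The closest alternative, diorama + tapestry corridor + textile wall, reaches only 683.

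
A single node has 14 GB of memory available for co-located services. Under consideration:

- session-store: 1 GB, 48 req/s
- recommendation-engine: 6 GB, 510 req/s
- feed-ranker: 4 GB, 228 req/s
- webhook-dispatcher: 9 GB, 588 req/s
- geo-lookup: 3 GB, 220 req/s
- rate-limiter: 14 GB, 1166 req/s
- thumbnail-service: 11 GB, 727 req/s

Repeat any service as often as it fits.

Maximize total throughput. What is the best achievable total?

Density check — recommendation-engine 85.00, rate-limiter 83.29, geo-lookup 73.33 are the best per GB.
Greedy by ratio would take 2×session-store + 2×recommendation-engine: 14 GB used, total 1116.
Dropping 2×session-store and 2×recommendation-engine frees 14 GB; slotting in rate-limiter (14 GB) lifts the total to 1166 at 14 GB.
Nothing else within 14 GB beats 1166.

1166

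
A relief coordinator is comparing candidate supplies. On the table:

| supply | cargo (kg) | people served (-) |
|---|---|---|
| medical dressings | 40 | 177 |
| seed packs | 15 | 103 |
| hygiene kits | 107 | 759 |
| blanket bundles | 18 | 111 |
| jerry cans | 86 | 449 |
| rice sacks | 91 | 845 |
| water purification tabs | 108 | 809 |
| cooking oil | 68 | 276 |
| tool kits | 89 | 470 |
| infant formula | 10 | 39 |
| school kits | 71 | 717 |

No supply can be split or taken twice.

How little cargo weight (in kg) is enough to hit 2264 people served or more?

269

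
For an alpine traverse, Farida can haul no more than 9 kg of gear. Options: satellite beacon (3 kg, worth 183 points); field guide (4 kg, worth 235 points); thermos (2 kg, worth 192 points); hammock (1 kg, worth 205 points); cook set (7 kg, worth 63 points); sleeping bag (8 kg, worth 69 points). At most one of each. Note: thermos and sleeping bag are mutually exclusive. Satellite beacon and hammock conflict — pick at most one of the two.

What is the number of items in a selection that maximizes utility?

3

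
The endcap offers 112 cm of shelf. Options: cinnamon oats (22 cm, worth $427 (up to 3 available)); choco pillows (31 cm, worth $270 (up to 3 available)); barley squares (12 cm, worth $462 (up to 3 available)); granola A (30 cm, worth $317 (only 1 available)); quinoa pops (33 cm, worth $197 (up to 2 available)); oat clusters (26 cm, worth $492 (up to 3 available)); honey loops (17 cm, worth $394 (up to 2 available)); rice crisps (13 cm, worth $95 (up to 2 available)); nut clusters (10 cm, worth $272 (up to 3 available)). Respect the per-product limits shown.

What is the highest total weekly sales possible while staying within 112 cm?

Ranking by ratio (weekly sales/cm): barley squares 38.50, nut clusters 27.20, honey loops 23.18, cinnamon oats 19.41.
The ratio heuristic lands on 3×barley squares + 2×honey loops + 3×nut clusters (2990) but leaves 12 cm idle.
Replace nut clusters with cinnamon oats: the trade gains 155 net, giving 3145 at 112 cm.

3145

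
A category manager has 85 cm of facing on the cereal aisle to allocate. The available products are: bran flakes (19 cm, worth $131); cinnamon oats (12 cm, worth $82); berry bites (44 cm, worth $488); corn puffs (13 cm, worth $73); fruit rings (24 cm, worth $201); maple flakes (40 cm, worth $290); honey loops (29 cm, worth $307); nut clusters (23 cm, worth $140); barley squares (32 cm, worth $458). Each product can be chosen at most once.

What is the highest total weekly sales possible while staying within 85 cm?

By weekly sales per cm: barley squares 14.31, berry bites 11.09, honey loops 10.59, fruit rings 8.38 lead.
Filling by ratio: berry bites + barley squares for 946, with 9 cm left unused.
The 44 cm tied up in berry bites is better spent on fruit rings + honey loops — total rises to 966 (85 cm).
The closest alternative, berry bites + barley squares, reaches only 946.

966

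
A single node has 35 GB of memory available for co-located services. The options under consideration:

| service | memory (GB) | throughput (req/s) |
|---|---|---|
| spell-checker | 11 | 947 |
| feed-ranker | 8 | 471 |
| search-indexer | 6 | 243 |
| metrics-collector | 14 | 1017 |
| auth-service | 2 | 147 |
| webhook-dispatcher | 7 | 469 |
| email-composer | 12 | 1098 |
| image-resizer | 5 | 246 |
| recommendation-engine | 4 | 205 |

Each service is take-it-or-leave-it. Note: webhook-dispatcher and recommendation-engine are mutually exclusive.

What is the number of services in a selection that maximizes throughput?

The maximum throughput within 35 GB is 2760.
For example spell-checker + webhook-dispatcher + email-composer + image-resizer achieves it, using 35 GB.
All optima have 4 services.

4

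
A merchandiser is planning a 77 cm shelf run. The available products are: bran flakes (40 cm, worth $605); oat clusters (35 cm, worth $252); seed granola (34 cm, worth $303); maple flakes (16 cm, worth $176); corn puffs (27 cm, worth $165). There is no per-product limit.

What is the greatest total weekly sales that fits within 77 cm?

957

The ratio ordering already packs tightly: bran flakes + 2×maple flakes, 72 cm, 957.
Nothing else within 77 cm beats 957.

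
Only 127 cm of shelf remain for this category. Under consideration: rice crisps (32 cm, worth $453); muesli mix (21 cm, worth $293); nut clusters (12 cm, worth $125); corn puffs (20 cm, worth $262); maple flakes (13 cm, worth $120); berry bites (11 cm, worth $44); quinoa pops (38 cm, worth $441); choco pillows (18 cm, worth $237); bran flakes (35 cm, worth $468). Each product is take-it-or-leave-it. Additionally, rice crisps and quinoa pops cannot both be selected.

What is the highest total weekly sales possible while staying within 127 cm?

1713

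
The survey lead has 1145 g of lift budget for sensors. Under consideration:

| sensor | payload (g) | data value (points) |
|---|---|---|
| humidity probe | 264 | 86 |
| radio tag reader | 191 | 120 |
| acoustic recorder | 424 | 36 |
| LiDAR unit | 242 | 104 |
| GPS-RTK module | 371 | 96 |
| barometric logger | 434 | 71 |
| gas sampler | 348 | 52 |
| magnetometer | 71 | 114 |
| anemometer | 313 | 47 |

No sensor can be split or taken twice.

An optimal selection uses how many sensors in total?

5

Best achievable data value is 520.
For example humidity probe + radio tag reader + LiDAR unit + GPS-RTK module + magnetometer achieves it, using 1139 g.
All optima have 5 sensors.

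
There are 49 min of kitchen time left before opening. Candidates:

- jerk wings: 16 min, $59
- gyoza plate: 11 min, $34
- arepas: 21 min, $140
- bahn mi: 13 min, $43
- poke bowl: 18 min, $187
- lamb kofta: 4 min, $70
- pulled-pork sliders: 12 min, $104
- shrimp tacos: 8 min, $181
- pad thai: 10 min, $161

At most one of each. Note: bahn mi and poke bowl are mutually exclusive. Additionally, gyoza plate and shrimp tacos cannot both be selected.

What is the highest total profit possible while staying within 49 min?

633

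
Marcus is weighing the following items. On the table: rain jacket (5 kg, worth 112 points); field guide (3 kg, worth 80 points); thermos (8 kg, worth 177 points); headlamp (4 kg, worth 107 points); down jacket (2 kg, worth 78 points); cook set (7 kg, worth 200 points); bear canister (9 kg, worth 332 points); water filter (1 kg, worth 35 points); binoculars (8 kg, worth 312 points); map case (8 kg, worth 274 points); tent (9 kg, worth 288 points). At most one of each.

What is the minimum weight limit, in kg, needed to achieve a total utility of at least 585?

16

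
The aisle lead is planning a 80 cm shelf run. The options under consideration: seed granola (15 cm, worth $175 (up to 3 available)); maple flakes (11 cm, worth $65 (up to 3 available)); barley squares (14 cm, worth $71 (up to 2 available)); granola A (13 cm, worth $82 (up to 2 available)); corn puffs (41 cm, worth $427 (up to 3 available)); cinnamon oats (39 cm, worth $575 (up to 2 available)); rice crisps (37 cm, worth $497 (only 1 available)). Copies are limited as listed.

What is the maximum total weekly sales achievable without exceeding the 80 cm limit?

Ranking by ratio (weekly sales/cm): cinnamon oats 14.74, rice crisps 13.43, seed granola 11.67, corn puffs 10.41.
Best packing: 2×cinnamon oats — 78 cm, 1150 total.
Every other selection either busts 80 cm or exceeds an availability limit or fails to beat 1150.

1150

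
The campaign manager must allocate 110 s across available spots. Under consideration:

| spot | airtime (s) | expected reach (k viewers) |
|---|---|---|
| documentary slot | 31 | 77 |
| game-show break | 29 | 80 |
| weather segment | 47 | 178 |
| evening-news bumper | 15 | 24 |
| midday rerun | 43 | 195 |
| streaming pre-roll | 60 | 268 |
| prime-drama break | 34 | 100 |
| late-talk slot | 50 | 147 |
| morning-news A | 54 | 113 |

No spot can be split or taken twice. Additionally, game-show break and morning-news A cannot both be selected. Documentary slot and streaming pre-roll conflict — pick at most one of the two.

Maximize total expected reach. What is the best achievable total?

463

Taking midday rerun + streaming pre-roll: 103 s used, 463 in expected reach.
The closest alternative, weather segment + streaming pre-roll, reaches only 446.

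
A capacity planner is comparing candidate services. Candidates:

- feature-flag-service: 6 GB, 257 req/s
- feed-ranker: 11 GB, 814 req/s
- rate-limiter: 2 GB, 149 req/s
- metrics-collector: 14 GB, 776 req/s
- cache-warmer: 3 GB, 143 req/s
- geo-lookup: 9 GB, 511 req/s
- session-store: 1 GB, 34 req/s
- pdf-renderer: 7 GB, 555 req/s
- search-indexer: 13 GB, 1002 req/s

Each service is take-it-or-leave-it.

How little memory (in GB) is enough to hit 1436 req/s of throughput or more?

20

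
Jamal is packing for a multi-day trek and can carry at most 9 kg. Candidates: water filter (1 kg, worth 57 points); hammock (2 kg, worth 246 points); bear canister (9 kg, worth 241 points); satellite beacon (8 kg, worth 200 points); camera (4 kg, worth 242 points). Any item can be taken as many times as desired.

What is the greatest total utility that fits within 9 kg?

Best packing: water filter + 4×hammock — 9 kg, 1041 total.
Nothing else within 9 kg beats 1041.

1041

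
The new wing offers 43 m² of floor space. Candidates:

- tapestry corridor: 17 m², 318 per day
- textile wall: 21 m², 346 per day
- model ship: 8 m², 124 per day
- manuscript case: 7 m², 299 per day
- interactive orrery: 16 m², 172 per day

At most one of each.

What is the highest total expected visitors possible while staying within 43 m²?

789

The ratio heuristic lands on tapestry corridor + model ship + manuscript case (741) but leaves 11 m² idle.
Replace model ship with interactive orrery: the trade gains 48 net, giving 789 at 40 m².
Runner-up textile wall + model ship + manuscript case tops out at 769.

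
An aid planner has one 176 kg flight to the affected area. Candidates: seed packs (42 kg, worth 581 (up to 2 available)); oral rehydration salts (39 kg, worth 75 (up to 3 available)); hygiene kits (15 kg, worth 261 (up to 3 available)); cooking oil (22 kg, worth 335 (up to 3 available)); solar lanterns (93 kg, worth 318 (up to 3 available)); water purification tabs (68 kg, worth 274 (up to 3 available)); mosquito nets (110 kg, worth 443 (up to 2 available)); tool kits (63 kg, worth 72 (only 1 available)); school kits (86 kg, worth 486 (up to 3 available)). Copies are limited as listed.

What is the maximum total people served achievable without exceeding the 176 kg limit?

2615

Ranking by ratio (people served/kg): hygiene kits 17.40, cooking oil 15.23, seed packs 13.83, school kits 5.65.
The ratio heuristic lands on seed packs + 3×hygiene kits + 3×cooking oil (2369) but leaves 23 kg idle.
Dropping cooking oil frees 22 kg; slotting in seed packs (42 kg) lifts the total to 2615 at 173 kg.
That's the maximum — no swap from here does better than 2615.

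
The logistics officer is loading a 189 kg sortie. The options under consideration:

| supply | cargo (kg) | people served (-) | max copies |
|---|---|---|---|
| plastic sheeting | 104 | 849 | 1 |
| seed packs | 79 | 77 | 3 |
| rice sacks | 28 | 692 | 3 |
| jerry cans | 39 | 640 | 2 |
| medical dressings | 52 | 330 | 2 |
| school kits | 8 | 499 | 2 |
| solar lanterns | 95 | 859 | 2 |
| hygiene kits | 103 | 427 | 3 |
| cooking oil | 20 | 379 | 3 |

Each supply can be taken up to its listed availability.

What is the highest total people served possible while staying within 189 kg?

Density check — school kits 62.38, rice sacks 24.71, cooking oil 18.95 are the best per kg.
A density-first pass picks 3×rice sacks + 2×school kits + 3×cooking oil — 4211 at 160 kg.
Replace cooking oil with jerry cans: the trade gains 261 net, giving 4472 at 179 kg.

4472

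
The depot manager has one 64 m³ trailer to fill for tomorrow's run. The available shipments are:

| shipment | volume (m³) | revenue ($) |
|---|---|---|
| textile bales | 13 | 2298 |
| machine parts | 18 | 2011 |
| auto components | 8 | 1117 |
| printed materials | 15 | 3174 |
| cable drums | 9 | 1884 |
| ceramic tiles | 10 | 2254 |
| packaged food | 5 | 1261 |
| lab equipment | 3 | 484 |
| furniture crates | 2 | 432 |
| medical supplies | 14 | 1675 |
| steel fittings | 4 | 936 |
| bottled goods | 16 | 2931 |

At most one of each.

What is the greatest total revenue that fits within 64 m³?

Best packing: printed materials + cable drums + ceramic tiles + packaged food + lab equipment + furniture crates + steel fittings + bottled goods — 64 m³, 13356 total.
An exhaustive check of the 4096 subsets confirms 13356.

13356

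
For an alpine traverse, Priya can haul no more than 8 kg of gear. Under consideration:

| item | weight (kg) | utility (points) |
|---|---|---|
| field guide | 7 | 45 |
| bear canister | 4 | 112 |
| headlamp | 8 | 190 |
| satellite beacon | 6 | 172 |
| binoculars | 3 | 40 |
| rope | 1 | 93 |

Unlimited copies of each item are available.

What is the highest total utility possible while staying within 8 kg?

Ranking by ratio (utility/kg): rope 93.00, satellite beacon 28.67, bear canister 28.00.
Taking 8×rope: 8 kg used, 744 in utility.
Every other selection either busts 8 kg or fails to beat 744.

744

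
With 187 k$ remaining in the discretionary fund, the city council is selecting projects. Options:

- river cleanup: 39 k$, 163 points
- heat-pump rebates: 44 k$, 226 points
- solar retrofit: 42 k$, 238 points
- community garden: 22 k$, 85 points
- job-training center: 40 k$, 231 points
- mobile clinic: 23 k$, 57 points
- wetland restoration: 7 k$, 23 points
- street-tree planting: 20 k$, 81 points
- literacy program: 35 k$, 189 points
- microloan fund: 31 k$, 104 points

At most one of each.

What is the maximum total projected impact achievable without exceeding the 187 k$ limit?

969

Ranking by ratio (projected impact/k$): job-training center 5.78, solar retrofit 5.67, literacy program 5.40, heat-pump rebates 5.14.
Filling by ratio: heat-pump rebates + solar retrofit + job-training center + street-tree planting + literacy program for 965, with 6 k$ left unused.
Dropping street-tree planting frees 20 k$; slotting in community garden (22 k$) lifts the total to 969 at 183 k$.
Nothing else within 187 k$ beats 969.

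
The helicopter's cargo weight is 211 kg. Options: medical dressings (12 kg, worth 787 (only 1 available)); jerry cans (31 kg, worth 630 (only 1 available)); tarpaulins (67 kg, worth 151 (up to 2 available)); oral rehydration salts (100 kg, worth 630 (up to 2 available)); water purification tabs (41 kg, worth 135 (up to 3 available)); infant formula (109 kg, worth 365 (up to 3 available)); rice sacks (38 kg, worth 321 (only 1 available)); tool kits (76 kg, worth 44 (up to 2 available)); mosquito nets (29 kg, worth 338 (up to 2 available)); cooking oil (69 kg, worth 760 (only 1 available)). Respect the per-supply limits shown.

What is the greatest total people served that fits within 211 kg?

3174

Taking medical dressings + jerry cans + rice sacks + 2×mosquito nets + cooking oil: 208 kg used, 3174 in people served.
Nothing else within 211 kg beats 3174.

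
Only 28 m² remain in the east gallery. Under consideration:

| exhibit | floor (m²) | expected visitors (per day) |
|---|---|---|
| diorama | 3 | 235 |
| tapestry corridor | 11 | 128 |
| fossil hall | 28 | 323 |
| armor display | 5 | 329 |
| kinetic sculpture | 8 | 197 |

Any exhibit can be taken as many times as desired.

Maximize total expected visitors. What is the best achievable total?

Ranking by ratio (expected visitors/m²): diorama 78.33, armor display 65.80, kinetic sculpture 24.62.
Best packing: 9×diorama — 27 m², 2115 total.
No other feasible combination exceeds 2115.

2115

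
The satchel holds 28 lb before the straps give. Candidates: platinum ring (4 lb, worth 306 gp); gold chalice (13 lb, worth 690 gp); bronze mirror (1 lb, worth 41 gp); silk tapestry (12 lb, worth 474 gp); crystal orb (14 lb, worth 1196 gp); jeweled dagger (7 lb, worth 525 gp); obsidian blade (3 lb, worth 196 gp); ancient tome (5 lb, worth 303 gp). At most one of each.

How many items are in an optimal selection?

4

The maximum value within 28 lb is 2223.
platinum ring + crystal orb + jeweled dagger + obsidian blade hits 2223 at 28 lb.
Any selection reaching 2223 contains exactly 4 items.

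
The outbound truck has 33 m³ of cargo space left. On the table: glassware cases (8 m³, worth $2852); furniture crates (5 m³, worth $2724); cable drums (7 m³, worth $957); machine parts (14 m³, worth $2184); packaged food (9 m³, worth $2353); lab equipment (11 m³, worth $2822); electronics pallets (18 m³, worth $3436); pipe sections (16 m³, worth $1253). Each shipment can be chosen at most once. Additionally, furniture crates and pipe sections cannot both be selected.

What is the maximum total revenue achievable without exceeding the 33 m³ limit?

The ratio ordering already packs tightly: glassware cases + furniture crates + packaged food + lab equipment, 33 m³, 10751.

10751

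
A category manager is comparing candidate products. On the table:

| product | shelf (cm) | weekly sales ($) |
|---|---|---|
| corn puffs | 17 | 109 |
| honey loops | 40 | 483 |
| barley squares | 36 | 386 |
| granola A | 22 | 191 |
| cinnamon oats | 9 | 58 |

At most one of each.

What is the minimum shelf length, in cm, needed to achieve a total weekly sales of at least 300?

Minimise cm subject to total weekly sales ≥ 300.
Taking barley squares gives 386 (≥ 300) for 36 cm.
Any bundle with less than 36 cm falls short of 300.

36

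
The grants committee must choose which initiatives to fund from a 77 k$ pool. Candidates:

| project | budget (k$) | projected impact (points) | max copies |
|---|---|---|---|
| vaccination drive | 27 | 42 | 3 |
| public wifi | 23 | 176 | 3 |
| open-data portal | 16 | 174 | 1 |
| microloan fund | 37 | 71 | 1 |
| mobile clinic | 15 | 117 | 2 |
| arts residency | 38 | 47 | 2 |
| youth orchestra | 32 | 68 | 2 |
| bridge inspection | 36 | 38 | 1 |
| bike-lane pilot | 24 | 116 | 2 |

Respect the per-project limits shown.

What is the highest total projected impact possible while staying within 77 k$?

643

Filling by ratio: public wifi + open-data portal + 2×mobile clinic for 584, with 8 k$ left unused.
Replace mobile clinic with public wifi: the trade gains 59 net, giving 643 at 77 k$.
Nothing else within 77 k$ beats 643.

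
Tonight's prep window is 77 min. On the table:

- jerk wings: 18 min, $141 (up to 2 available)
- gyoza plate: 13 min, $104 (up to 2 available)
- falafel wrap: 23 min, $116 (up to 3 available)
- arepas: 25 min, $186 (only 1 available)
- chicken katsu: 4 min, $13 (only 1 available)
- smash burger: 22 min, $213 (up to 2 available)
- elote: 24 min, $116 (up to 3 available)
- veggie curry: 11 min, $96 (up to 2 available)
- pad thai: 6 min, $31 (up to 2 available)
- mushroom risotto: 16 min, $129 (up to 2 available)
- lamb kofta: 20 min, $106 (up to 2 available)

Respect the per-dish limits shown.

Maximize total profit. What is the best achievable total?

684

By profit per min: smash burger 9.68, veggie curry 8.73, mushroom risotto 8.06, gyoza plate 8.00 lead.
Greedy by ratio would take chicken katsu + 2×smash burger + 2×veggie curry + pad thai: 76 min used, total 662.
The 32 min tied up in chicken katsu and 2×veggie curry and pad thai is better spent on 2×mushroom risotto — total rises to 684 (76 min).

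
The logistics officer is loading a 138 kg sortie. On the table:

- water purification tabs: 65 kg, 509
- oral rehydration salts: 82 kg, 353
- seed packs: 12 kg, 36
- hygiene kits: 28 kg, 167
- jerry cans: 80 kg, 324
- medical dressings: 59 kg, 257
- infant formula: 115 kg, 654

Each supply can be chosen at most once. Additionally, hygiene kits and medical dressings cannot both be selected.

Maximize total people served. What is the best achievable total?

Taking the top-ratio supplies first gives water purification tabs + seed packs + hygiene kits for 712 (105 kg).
Replace hygiene kits with medical dressings: the trade gains 90 net, giving 802 at 136 kg.
Every other selection either busts 138 kg or breaks a pairing rule or fails to beat 802.

802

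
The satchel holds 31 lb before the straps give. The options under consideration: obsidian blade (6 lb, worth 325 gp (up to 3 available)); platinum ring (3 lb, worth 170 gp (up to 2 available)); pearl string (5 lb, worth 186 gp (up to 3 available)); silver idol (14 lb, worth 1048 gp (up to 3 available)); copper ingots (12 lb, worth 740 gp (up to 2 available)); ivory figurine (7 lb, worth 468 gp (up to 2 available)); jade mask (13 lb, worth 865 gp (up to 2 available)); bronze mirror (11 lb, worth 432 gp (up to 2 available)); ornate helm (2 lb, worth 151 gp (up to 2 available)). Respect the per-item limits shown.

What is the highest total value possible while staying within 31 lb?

2266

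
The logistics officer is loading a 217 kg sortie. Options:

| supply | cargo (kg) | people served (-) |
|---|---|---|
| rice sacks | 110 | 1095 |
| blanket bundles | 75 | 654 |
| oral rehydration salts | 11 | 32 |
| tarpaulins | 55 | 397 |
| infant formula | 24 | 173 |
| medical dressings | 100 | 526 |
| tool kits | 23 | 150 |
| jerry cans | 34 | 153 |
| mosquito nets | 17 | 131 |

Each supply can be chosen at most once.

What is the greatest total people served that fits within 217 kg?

1922

A density-first pass picks rice sacks + blanket bundles + oral rehydration salts + mosquito nets — 1912 at 213 kg.
The 28 kg tied up in oral rehydration salts and mosquito nets is better spent on infant formula — total rises to 1922 (209 kg).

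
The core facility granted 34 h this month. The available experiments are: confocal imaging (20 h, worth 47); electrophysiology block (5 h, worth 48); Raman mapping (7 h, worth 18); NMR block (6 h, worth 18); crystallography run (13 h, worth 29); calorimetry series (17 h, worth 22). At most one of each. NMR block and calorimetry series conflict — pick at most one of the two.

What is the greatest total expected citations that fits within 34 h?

113

Confocal imaging + electrophysiology block + Raman mapping uses 32 of the 34 h and totals 113.
Confocal imaging + electrophysiology block + NMR block matches that 113 at 31 h; no feasible combination exceeds it.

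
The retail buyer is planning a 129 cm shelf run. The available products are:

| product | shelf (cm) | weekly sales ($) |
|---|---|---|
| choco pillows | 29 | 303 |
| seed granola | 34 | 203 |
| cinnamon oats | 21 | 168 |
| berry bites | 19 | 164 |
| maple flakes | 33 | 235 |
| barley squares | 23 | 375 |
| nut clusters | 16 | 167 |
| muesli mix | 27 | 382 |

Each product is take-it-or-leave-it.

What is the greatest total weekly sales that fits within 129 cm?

1462

Filling by ratio: choco pillows + berry bites + barley squares + nut clusters + muesli mix for 1391, with 15 cm left unused.
Dropping berry bites frees 19 cm; slotting in maple flakes (33 cm) lifts the total to 1462 at 128 cm.
The spare 1 cm is too small for any remaining product, and no exchange beats 1462.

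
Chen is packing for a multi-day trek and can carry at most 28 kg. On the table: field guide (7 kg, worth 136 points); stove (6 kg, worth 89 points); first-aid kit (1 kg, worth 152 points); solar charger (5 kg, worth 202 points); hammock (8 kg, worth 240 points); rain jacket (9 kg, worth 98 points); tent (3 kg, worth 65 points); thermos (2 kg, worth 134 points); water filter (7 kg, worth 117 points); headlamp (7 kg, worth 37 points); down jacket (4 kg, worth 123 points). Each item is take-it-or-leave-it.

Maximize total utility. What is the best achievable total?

Density check — first-aid kit 152.00, thermos 67.00, solar charger 40.40, down jacket 30.75 are the best per kg.
The ratio heuristic lands on first-aid kit + solar charger + hammock + tent + thermos + down jacket (916) but leaves 5 kg idle.
Replace tent with field guide: the trade gains 71 net, giving 987 at 27 kg.
Next best is first-aid kit + solar charger + hammock + thermos + water filter + down jacket at 968 (27 kg) — short by 19.

987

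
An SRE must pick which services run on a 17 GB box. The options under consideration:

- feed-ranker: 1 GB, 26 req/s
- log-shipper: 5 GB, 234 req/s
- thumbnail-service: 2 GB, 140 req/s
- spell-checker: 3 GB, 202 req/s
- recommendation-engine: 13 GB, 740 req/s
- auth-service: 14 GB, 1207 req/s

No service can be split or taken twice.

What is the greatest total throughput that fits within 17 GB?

Density check — auth-service 86.21, thumbnail-service 70.00, spell-checker 67.33, recommendation-engine 56.92 are the best per GB.
Taking the top-ratio services first gives feed-ranker + thumbnail-service + auth-service for 1373 (17 GB).
The 3 GB tied up in feed-ranker and thumbnail-service is better spent on spell-checker — total rises to 1409 (17 GB).
That's the maximum — no swap from here does better than 1409.

1409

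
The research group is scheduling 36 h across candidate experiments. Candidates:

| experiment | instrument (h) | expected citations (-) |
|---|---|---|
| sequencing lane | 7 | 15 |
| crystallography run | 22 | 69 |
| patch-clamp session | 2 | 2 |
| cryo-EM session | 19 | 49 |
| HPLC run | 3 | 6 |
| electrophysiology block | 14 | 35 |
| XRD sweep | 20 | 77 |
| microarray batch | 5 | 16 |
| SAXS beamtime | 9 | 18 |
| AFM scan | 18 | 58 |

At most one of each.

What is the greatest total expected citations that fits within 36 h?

Taking patch-clamp session + electrophysiology block + XRD sweep: 36 h used, 114 in expected citations.
An exhaustive check of the 1024 subsets confirms 114.

114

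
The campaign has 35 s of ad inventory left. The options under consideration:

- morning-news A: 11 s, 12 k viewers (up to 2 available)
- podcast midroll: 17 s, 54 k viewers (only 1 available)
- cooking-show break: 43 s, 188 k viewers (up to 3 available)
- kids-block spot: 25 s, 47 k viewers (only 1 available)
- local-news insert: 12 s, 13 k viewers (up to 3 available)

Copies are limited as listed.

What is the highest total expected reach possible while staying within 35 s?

67

By expected reach per s: cooking-show break 4.37, podcast midroll 3.18, kids-block spot 1.88, morning-news A 1.09 lead.
Greedy by ratio would take morning-news A + podcast midroll: 28 s used, total 66.
Dropping morning-news A frees 11 s; slotting in local-news insert (12 s) lifts the total to 67 at 29 s.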